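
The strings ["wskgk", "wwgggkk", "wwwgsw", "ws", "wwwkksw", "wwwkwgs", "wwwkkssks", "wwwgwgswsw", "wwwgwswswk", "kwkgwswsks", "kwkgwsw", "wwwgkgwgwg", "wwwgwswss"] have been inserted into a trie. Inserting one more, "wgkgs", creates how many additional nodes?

"w" is already a path in the trie; the remaining "gkgs" must be added.
New nodes needed: |"wgkgs"| − 1 = 5 − 1 = 4.

4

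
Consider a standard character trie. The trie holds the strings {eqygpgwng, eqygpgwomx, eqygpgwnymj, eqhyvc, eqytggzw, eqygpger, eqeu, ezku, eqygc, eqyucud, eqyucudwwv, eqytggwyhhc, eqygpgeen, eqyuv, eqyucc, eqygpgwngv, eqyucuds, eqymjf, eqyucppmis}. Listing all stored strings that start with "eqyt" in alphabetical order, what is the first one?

eqytggwyhhc

Filter for "eqyt…" and sort: "eqytggwyhhc", "eqytggzw"
The 1st is eqytggwyhhc.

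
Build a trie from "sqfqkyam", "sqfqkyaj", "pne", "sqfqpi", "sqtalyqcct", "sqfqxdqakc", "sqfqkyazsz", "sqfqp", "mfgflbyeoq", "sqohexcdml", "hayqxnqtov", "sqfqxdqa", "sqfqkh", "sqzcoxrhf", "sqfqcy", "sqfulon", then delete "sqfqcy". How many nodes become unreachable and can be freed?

A node on "sqfqcy"'s path can go only if nothing else ends at it or branches off below it.
The suffix "cy" (2 nodes) is used only by "sqfqcy"; the node for "sqfq" still has the child "k", so pruning stops there.
Nodes removed: 2

2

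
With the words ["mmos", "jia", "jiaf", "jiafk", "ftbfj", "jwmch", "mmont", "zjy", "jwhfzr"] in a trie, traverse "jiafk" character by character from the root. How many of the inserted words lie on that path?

Traverse "jiafk" character by character; count nodes along the way that are marked as word ends.
Prefixes of the query that are stored words: "jia", "jiaf", "jiafk"
Count: 3

3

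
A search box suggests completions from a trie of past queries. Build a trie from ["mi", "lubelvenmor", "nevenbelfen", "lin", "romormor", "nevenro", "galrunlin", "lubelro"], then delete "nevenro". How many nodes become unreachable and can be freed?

2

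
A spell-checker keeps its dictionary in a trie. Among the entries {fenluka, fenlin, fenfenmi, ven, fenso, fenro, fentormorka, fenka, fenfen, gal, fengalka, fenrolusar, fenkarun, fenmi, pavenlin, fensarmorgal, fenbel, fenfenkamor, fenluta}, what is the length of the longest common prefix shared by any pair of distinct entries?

6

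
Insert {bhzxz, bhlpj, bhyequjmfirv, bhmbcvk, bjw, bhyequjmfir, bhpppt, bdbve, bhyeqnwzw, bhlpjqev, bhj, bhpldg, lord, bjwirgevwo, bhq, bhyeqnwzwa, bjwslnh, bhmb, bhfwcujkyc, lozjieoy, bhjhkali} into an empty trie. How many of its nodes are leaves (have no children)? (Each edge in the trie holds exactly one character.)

A leaf is a node with no children — equivalently, the end of a word that is not a proper prefix of any other stored word.
Those words: "bdbve", "bhfwcujkyc", "bhjhkali", "bhlpjqev", "bhmbcvk", "bhpldg", "bhpppt", "bhq", "bhyeqnwzwa", "bhyequjmfirv", "bhzxz", "bjwirgevwo", "bjwslnh", "lord", "lozjieoy"
Leaf count: 15

15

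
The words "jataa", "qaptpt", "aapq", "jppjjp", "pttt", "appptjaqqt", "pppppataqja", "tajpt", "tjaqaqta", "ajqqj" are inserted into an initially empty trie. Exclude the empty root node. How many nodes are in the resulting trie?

59

For each word, the new-node count is its length minus the longest prefix already in the trie:
  "jataa" → 5 new (j, a, t, a, a)
  "qaptpt" → 6 new (q, a, p, t, p, t)
  "aapq" → 4 new (a, a, p, q)
  "jppjjp" → prefix "j" already present; 5 new (p, p, j, j, p)
  "pttt" → 4 new (p, t, t, t)
  "appptjaqqt" → prefix "a" already present; 9 new (p, p, p, t, j, a, q, q, t)
  "pppppataqja" → prefix "p" already present; 10 new (p, p, p, p, a, t, a, q, j, a)
  "tajpt" → 5 new (t, a, j, p, t)
  "tjaqaqta" → prefix "t" already present; 7 new (j, a, q, a, q, t, a)
  "ajqqj" → prefix "a" already present; 4 new (j, q, q, j)
Total nodes = 5 + 6 + 4 + 5 + 4 + 9 + 10 + 5 + 7 + 4 = 59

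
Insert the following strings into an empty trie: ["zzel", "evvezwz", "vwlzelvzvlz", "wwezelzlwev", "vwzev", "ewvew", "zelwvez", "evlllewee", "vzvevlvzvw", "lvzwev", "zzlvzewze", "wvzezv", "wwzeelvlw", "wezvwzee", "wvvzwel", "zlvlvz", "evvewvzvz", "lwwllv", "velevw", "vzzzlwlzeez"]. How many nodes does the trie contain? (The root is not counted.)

128

Insert word by word; a character creates a node only if that edge doesn't already exist:
  "zzel" → 4 new (z, z, e, l)
  "evvezwz" → 7 new (e, v, v, e, z, w, z)
  "vwlzelvzvlz" → 11 new (v, w, l, z, e, l, v, z, v, l, z)
  "wwezelzlwev" → 11 new (w, w, e, z, e, l, z, l, w, e, v)
  "vwzev" → prefix "vw" already present; 3 new (z, e, v)
  "ewvew" → prefix "e" already present; 4 new (w, v, e, w)
  "zelwvez" → prefix "z" already present; 6 new (e, l, w, v, e, z)
  "evlllewee" → prefix "ev" already present; 7 new (l, l, l, e, w, e, e)
  "vzvevlvzvw" → prefix "v" already present; 9 new (z, v, e, v, l, v, z, v, w)
  "lvzwev" → 6 new (l, v, z, w, e, v)
  "zzlvzewze" → prefix "zz" already present; 7 new (l, v, z, e, w, z, e)
  "wvzezv" → prefix "w" already present; 5 new (v, z, e, z, v)
  "wwzeelvlw" → prefix "ww" already present; 7 new (z, e, e, l, v, l, w)
  "wezvwzee" → prefix "w" already present; 7 new (e, z, v, w, z, e, e)
  "wvvzwel" → prefix "wv" already present; 5 new (v, z, w, e, l)
  "zlvlvz" → prefix "z" already present; 5 new (l, v, l, v, z)
  "evvewvzvz" → prefix "evve" already present; 5 new (w, v, z, v, z)
  "lwwllv" → prefix "l" already present; 5 new (w, w, l, l, v)
  "velevw" → prefix "v" already present; 5 new (e, l, e, v, w)
  "vzzzlwlzeez" → prefix "vz" already present; 9 new (z, z, l, w, l, z, e, e, z)
Total nodes = 4 + 7 + 11 + 11 + 3 + 4 + 6 + 7 + 9 + 6 + 7 + 5 + 7 + 7 + 5 + 5 + 5 + 5 + 5 + 9 = 128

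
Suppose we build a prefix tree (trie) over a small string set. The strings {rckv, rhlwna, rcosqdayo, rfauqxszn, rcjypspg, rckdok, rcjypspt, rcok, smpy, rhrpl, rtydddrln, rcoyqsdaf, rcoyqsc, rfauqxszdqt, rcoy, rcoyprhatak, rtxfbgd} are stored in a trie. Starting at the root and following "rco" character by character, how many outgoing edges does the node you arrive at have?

Walk "rco" from the root, arriving at one node.
Distinct next characters after "rco": k, s, y.
That node has 3 child edges.

3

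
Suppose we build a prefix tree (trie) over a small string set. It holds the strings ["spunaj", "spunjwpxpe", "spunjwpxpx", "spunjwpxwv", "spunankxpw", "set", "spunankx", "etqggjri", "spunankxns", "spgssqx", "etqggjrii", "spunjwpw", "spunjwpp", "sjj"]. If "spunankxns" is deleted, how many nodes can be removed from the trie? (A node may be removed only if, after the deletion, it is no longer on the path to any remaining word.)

Walk "spunankxns" from the leaf back toward the root, removing each node that no remaining word uses.
The suffix "ns" (2 nodes) is used only by "spunankxns"; the node for "spunankx" still has the child "p", so pruning stops there.
Nodes removed: 2

2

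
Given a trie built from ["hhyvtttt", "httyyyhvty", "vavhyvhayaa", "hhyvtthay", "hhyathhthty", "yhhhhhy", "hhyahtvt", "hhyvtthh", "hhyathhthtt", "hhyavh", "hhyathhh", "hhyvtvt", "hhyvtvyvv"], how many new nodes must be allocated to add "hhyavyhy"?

The longest prefix of "hhyavyhy" already in the trie is "hhyav" (length 5).
Each of the 3 remaining characters creates one node.

3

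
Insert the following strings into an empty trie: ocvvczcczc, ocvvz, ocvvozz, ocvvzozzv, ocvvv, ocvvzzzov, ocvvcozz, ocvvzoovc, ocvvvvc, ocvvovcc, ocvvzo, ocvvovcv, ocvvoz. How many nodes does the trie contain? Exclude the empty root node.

35

For each word, the new-node count is its length minus the longest prefix already in the trie:
  "ocvvczcczc" → 10 new (o, c, v, v, c, z, c, c, z, c)
  "ocvvz" → prefix "ocvv" already present; 1 new (z)
  "ocvvozz" → prefix "ocvv" already present; 3 new (o, z, z)
  "ocvvzozzv" → prefix "ocvvz" already present; 4 new (o, z, z, v)
  "ocvvv" → prefix "ocvv" already present; 1 new (v)
  "ocvvzzzov" → prefix "ocvvz" already present; 4 new (z, z, o, v)
  "ocvvcozz" → prefix "ocvvc" already present; 3 new (o, z, z)
  "ocvvzoovc" → prefix "ocvvzo" already present; 3 new (o, v, c)
  "ocvvvvc" → prefix "ocvvv" already present; 2 new (v, c)
  "ocvvovcc" → prefix "ocvvo" already present; 3 new (v, c, c)
  "ocvvzo" → prefix "ocvvzo" already present; 0 new (none)
  "ocvvovcv" → prefix "ocvvovc" already present; 1 new (v)
  "ocvvoz" → prefix "ocvvoz" already present; 0 new (none)
Total nodes = 10 + 1 + 3 + 4 + 1 + 4 + 3 + 3 + 2 + 3 + 0 + 1 + 0 = 35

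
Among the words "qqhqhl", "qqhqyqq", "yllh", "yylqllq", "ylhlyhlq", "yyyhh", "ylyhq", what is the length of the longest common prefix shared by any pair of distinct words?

4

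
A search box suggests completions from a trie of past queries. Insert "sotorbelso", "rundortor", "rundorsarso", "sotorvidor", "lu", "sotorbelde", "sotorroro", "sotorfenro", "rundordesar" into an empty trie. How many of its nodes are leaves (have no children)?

9

Leaves are exactly the stored words that no other stored word extends.
Those words: "lu", "rundordesar", "rundorsarso", "rundortor", "sotorbelde", "sotorbelso", "sotorfenro", "sotorroro", "sotorvidor"
Leaf count: 9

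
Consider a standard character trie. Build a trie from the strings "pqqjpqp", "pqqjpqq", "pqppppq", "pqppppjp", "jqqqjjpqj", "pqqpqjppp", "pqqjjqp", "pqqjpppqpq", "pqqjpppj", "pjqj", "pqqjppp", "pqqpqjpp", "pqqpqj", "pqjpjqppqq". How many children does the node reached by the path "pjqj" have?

Walk "pjqj" from the root, arriving at one node.
No stored string extends past "pjqj".
That node has 0 child edges.

0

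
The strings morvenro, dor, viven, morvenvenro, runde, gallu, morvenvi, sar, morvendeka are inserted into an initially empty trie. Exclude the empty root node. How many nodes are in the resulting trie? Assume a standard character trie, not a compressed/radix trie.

39

Insert word by word; a character creates a node only if that edge doesn't already exist:
  "morvenro" → 8 new (m, o, r, v, e, n, r, o)
  "dor" → 3 new (d, o, r)
  "viven" → 5 new (v, i, v, e, n)
  "morvenvenro" → prefix "morven" already present; 5 new (v, e, n, r, o)
  "runde" → 5 new (r, u, n, d, e)
  "gallu" → 5 new (g, a, l, l, u)
  "morvenvi" → prefix "morvenv" already present; 1 new (i)
  "sar" → 3 new (s, a, r)
  "morvendeka" → prefix "morven" already present; 4 new (d, e, k, a)
Total nodes = 8 + 3 + 5 + 5 + 5 + 5 + 1 + 3 + 4 = 39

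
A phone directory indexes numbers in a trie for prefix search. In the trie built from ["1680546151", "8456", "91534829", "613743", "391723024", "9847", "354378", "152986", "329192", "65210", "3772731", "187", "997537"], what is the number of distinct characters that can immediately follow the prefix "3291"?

Follow the path "3291" to its node, then look at its outgoing edges.
Distinct next characters after "3291": 9.
That node has 1 child edge.

1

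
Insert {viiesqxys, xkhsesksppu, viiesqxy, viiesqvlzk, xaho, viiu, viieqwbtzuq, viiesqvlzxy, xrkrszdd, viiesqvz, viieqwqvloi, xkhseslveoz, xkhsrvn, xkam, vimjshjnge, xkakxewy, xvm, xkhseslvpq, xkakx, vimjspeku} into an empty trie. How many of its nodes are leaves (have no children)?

18

A leaf is a node with no children — equivalently, the end of a word that is not a proper prefix of any other stored word.
Those words: "viieqwbtzuq", "viieqwqvloi", "viiesqvlzk", "viiesqvlzxy", "viiesqvz", "viiesqxys", "viiu", "vimjshjnge", "vimjspeku", "xaho", "xkakxewy", "xkam", "xkhsesksppu", "xkhseslveoz", "xkhseslvpq", "xkhsrvn", "xrkrszdd", "xvm"
Leaf count: 18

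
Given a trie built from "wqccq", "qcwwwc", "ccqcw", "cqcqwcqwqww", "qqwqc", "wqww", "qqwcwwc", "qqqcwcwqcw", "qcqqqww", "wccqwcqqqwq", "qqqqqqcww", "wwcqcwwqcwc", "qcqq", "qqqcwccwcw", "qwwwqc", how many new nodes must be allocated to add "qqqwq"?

Walking "qqqwq" from the root, the first 3 characters ("qqq") follow existing edges; "w" is the first miss.
So 5 − 3 = 2 new nodes.

2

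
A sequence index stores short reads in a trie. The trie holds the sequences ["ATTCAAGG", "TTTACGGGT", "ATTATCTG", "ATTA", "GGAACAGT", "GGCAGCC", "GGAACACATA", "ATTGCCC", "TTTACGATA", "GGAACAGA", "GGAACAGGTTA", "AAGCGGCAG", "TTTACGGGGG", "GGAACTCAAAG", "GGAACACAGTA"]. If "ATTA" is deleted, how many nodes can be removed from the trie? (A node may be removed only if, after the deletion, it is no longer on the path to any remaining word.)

0

After clearing the end-marker at "ATTA", prune upward until reaching a node still needed by another word.
Every node on "ATTA" is still needed (e.g. by "ATTATCTG"), so nothing is freed.
Nodes removed: 0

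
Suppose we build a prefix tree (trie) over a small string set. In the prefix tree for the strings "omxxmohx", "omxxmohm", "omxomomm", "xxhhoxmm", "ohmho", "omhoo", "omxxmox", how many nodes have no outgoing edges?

7

A leaf is a node with no children — equivalently, the end of a word that is not a proper prefix of any other stored word.
Those words: "ohmho", "omhoo", "omxomomm", "omxxmohm", "omxxmohx", "omxxmox", "xxhhoxmm"
Leaf count: 7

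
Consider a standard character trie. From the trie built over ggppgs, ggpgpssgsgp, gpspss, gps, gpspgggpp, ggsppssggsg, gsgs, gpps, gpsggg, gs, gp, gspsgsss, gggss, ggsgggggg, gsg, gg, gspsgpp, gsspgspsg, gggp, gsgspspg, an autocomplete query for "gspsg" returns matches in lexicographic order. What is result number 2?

gspsgsss

Words with prefix "gspsg", in lexicographic order: "gspsgpp", "gspsgsss"
Position 2: gspsgsss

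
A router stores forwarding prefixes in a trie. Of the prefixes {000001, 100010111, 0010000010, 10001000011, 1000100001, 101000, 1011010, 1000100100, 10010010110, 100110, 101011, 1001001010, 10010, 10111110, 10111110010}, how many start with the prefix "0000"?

Filter for entries beginning with "0000":
Words under "0000": 000001
Count: 1

1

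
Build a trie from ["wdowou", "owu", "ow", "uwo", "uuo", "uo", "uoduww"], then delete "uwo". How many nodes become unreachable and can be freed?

2

Walk "uwo" from the leaf back toward the root, removing each node that no remaining word uses.
The suffix "wo" (2 nodes) is used only by "uwo"; the node for "u" still has the child "u", so pruning stops there.
Nodes removed: 2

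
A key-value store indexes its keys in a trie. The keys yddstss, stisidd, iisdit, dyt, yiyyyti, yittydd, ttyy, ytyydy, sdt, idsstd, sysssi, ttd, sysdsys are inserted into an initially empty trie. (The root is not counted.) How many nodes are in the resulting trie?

60

Trace insertions, counting only characters that open a new branch:
  "yddstss" → 7 new (y, d, d, s, t, s, s)
  "stisidd" → 7 new (s, t, i, s, i, d, d)
  "iisdit" → 6 new (i, i, s, d, i, t)
  "dyt" → 3 new (d, y, t)
  "yiyyyti" → prefix "y" already present; 6 new (i, y, y, y, t, i)
  "yittydd" → prefix "yi" already present; 5 new (t, t, y, d, d)
  "ttyy" → 4 new (t, t, y, y)
  "ytyydy" → prefix "y" already present; 5 new (t, y, y, d, y)
  "sdt" → prefix "s" already present; 2 new (d, t)
  "idsstd" → prefix "i" already present; 5 new (d, s, s, t, d)
  "sysssi" → prefix "s" already present; 5 new (y, s, s, s, i)
  "ttd" → prefix "tt" already present; 1 new (d)
  "sysdsys" → prefix "sys" already present; 4 new (d, s, y, s)
Total nodes = 7 + 7 + 6 + 3 + 6 + 5 + 4 + 5 + 2 + 5 + 5 + 1 + 4 = 60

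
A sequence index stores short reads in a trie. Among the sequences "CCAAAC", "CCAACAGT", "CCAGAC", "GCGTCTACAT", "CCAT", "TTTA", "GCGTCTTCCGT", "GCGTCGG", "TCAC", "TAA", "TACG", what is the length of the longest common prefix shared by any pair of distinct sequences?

6

The deepest shared node is where two words last agree before diverging.
e.g. "GCGTCTACAT" and "GCGTCTTCCGT" share the prefix "GCGTCT" of length 6; no pair shares a longer one.
Longest shared-prefix length: 6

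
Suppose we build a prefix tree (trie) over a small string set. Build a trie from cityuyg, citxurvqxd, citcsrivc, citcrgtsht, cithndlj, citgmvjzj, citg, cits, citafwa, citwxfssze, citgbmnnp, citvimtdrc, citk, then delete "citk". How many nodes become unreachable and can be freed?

1

Walk "citk" from the leaf back toward the root, removing each node that no remaining word uses.
The suffix "k" (1 node) is used only by "citk"; the node for "cit" still has the child "y", so pruning stops there.
Nodes removed: 1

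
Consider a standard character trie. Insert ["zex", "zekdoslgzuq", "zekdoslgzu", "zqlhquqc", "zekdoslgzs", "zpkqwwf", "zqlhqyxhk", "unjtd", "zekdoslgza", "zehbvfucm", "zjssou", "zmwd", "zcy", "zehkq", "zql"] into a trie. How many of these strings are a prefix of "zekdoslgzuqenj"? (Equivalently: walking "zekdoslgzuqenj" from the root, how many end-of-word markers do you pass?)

Check each prefix of "zekdoslgzuqenj" against the stored set — each match is an end-marker on the path.
Prefixes of the query that are stored words: "zekdoslgzu", "zekdoslgzuq"
Count: 2

2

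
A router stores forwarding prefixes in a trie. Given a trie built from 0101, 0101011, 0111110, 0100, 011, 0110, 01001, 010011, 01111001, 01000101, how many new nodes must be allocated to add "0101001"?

2

The longest prefix of "0101001" already in the trie is "01010" (length 5).
Each of the 2 remaining characters creates one node.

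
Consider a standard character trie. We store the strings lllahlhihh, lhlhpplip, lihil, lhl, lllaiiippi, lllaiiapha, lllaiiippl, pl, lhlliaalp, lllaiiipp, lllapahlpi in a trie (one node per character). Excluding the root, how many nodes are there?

47

For each word, the new-node count is its length minus the longest prefix already in the trie:
  "lllahlhihh" → 10 new (l, l, l, a, h, l, h, i, h, h)
  "lhlhpplip" → prefix "l" already present; 8 new (h, l, h, p, p, l, i, p)
  "lihil" → prefix "l" already present; 4 new (i, h, i, l)
  "lhl" → prefix "lhl" already present; 0 new (none)
  "lllaiiippi" → prefix "llla" already present; 6 new (i, i, i, p, p, i)
  "lllaiiapha" → prefix "lllaii" already present; 4 new (a, p, h, a)
  "lllaiiippl" → prefix "lllaiiipp" already present; 1 new (l)
  "pl" → 2 new (p, l)
  "lhlliaalp" → prefix "lhl" already present; 6 new (l, i, a, a, l, p)
  "lllaiiipp" → prefix "lllaiiipp" already present; 0 new (none)
  "lllapahlpi" → prefix "llla" already present; 6 new (p, a, h, l, p, i)
Total nodes = 10 + 8 + 4 + 0 + 6 + 4 + 1 + 2 + 6 + 0 + 6 = 47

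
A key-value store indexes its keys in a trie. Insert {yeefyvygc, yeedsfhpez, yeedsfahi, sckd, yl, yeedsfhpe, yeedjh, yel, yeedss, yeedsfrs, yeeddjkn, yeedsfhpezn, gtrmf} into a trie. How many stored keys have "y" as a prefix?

Filter for entries beginning with "y":
Matches: "yeeddjkn", "yeedjh", "yeedsfahi", "yeedsfhpe", "yeedsfhpez", "yeedsfhpezn", "yeedsfrs", "yeedss", "yeefyvygc", "yel", "yl"
Count: 11

11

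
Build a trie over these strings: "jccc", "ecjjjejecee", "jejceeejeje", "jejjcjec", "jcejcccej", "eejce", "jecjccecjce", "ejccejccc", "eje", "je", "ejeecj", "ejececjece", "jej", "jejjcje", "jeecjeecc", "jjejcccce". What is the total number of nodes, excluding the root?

Count nodes per top-level branch (shared prefixes stored once):
  'e'-branch (ecjjjejecee, eejce, ejccejccc, eje, ejececjece, ejeecj): 34 nodes
  'j'-branch (jccc, jcejcccej, je, jecjccecjce, jeecjeecc, jej, jejceeejeje, jejjcje, jejjcjec, jjejcccce): 50 nodes
Sum: 84

84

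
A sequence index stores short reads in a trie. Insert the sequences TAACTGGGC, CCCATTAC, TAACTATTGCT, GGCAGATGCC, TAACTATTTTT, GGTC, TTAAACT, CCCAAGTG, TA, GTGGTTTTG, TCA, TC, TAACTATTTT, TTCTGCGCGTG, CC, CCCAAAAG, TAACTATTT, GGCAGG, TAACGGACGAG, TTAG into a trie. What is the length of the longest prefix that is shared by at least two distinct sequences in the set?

10

Look for the deepest trie node that still has at least two words in its subtree.
e.g. "TAACTATTTT" and "TAACTATTTTT" share the prefix "TAACTATTTT" of length 10; no pair shares a longer one.
Longest shared-prefix length: 10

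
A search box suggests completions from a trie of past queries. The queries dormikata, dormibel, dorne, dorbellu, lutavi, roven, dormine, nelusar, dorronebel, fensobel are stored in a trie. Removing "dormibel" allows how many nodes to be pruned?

3

After clearing the end-marker at "dormibel", prune upward until reaching a node still needed by another word.
The suffix "bel" (3 nodes) is used only by "dormibel"; the node for "dormi" still has the child "k", so pruning stops there.
Nodes removed: 3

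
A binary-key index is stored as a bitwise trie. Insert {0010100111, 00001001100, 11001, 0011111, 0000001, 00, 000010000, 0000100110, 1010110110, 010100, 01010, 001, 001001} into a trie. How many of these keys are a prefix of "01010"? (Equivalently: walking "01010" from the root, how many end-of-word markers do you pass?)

1

Walk "01010" from the root; an end-of-word marker is hit whenever a stored word is a prefix of "01010".
Prefixes of the query that are stored words: "01010"
Count: 1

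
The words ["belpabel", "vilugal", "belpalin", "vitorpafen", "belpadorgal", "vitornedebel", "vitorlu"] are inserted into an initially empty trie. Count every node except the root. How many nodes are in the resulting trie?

41

Count nodes per top-level branch (shared prefixes stored once):
  'b'-branch (belpabel, belpadorgal, belpalin): 17 nodes
  'v'-branch (vilugal, vitorlu, vitornedebel, vitorpafen): 24 nodes
Sum: 41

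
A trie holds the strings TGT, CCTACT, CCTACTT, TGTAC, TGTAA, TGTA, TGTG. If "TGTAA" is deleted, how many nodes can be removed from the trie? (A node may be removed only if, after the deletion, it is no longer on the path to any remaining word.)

1

A node on "TGTAA"'s path can go only if nothing else ends at it or branches off below it.
The suffix "A" (1 node) is used only by "TGTAA"; the node for "TGTA" still has the child "C", so pruning stops there.
Nodes removed: 1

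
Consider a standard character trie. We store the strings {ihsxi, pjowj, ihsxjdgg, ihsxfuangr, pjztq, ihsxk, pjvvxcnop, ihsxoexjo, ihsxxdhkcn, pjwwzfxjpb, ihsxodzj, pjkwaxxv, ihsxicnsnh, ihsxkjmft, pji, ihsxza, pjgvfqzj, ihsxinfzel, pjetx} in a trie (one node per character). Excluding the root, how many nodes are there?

Count nodes per top-level branch (shared prefixes stored once):
  'i'-branch (ihsxfuangr, ihsxi, ihsxicnsnh, ihsxinfzel, ihsxjdgg, ihsxk, ihsxkjmft, ihsxodzj, ihsxoexjo, ihsxxdhkcn, ihsxza): 46 nodes
  'p'-branch (pjetx, pjgvfqzj, pji, pjkwaxxv, pjowj, pjvvxcnop, pjwwzfxjpb, pjztq): 39 nodes
Sum: 85

85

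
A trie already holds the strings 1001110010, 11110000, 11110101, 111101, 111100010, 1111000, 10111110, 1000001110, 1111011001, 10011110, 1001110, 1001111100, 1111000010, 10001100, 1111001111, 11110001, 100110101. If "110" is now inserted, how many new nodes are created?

"11" is already a path in the trie; the remaining "0" must be added.
New nodes needed: |"110"| − 2 = 3 − 2 = 1.

1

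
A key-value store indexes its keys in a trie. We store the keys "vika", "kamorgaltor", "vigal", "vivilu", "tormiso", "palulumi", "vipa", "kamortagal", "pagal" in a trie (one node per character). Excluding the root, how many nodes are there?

47

Count nodes per top-level branch (shared prefixes stored once):
  'k'-branch (kamorgaltor, kamortagal): 16 nodes
  'p'-branch (pagal, palulumi): 11 nodes
  't'-branch (tormiso): 7 nodes
  'v'-branch (vigal, vika, vipa, vivilu): 13 nodes
Sum: 47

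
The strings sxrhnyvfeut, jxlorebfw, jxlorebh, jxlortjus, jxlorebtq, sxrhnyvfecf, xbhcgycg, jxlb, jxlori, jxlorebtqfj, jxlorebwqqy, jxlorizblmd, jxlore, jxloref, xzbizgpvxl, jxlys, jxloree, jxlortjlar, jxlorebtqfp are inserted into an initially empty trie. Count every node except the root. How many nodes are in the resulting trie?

For each word, the new-node count is its length minus the longest prefix already in the trie:
  "sxrhnyvfeut" → 11 new (s, x, r, h, n, y, v, f, e, u, t)
  "jxlorebfw" → 9 new (j, x, l, o, r, e, b, f, w)
  "jxlorebh" → prefix "jxloreb" already present; 1 new (h)
  "jxlortjus" → prefix "jxlor" already present; 4 new (t, j, u, s)
  "jxlorebtq" → prefix "jxloreb" already present; 2 new (t, q)
  "sxrhnyvfecf" → prefix "sxrhnyvfe" already present; 2 new (c, f)
  "xbhcgycg" → 8 new (x, b, h, c, g, y, c, g)
  "jxlb" → prefix "jxl" already present; 1 new (b)
  "jxlori" → prefix "jxlor" already present; 1 new (i)
  "jxlorebtqfj" → prefix "jxlorebtq" already present; 2 new (f, j)
  "jxlorebwqqy" → prefix "jxloreb" already present; 4 new (w, q, q, y)
  "jxlorizblmd" → prefix "jxlori" already present; 5 new (z, b, l, m, d)
  "jxlore" → prefix "jxlore" already present; 0 new (none)
  "jxloref" → prefix "jxlore" already present; 1 new (f)
  "xzbizgpvxl" → prefix "x" already present; 9 new (z, b, i, z, g, p, v, x, l)
  "jxlys" → prefix "jxl" already present; 2 new (y, s)
  "jxloree" → prefix "jxlore" already present; 1 new (e)
  "jxlortjlar" → prefix "jxlortj" already present; 3 new (l, a, r)
  "jxlorebtqfp" → prefix "jxlorebtqf" already present; 1 new (p)
Total nodes = 11 + 9 + 1 + 4 + 2 + 2 + 8 + 1 + 1 + 2 + 4 + 5 + 0 + 1 + 9 + 2 + 1 + 3 + 1 = 67

67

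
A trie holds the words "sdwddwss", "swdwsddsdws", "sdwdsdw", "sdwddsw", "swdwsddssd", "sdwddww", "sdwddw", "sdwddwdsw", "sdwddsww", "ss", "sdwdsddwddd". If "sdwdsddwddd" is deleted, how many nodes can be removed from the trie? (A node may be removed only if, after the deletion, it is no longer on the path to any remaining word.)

5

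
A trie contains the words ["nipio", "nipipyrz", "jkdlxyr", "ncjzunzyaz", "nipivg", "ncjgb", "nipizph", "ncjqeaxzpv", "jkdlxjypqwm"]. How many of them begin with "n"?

Traverse to the node for "n", then collect every word in that subtree.
Words under "n": ncjgb, ncjqeaxzpv, ncjzunzyaz, nipio, nipipyrz, nipivg, nipizph
Count: 7

7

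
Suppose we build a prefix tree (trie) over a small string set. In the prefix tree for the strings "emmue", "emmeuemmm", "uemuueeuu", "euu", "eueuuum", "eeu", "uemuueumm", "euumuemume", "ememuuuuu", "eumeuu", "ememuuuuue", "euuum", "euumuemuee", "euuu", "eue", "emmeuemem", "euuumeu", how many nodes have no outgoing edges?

12

Leaves are exactly the stored words that no other stored word extends.
Those words: "eeu", "ememuuuuue", "emmeuemem", "emmeuemmm", "emmue", "eueuuum", "eumeuu", "euumuemuee", "euumuemume", "euuumeu", "uemuueeuu", "uemuueumm"
Leaf count: 12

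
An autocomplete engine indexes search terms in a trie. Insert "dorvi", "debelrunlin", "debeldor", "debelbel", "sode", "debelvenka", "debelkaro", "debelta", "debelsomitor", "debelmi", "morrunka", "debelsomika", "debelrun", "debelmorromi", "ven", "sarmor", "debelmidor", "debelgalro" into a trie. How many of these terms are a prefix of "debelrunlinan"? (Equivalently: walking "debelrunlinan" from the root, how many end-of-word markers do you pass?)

2

Traverse "debelrunlinan" character by character; count nodes along the way that are marked as word ends.
Prefixes of the query that are stored words: "debelrun", "debelrunlin"
Count: 2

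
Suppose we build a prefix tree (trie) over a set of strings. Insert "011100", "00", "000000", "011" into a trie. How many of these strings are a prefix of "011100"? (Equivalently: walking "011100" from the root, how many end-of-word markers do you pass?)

2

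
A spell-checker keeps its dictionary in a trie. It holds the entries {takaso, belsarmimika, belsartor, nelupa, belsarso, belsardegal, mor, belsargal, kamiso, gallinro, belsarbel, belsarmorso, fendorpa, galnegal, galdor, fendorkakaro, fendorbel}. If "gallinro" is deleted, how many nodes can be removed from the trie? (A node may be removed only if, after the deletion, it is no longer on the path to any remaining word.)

5

Walk "gallinro" from the leaf back toward the root, removing each node that no remaining word uses.
The suffix "linro" (5 nodes) is used only by "gallinro"; the node for "gal" still has the child "n", so pruning stops there.
Nodes removed: 5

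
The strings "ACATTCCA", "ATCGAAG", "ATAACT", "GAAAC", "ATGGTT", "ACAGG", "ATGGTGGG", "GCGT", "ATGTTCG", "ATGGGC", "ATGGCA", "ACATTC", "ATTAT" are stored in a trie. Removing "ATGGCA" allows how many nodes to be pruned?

Walk "ATGGCA" from the leaf back toward the root, removing each node that no remaining word uses.
The suffix "CA" (2 nodes) is used only by "ATGGCA"; the node for "ATGG" still has the child "T", so pruning stops there.
Nodes removed: 2

2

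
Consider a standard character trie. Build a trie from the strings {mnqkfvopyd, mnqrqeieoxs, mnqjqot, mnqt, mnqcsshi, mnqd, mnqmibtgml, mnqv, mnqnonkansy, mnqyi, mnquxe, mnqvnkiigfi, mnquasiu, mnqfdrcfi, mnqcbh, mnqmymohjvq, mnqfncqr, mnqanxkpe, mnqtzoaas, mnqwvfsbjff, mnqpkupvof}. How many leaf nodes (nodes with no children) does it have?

19

Leaves are exactly the stored words that no other stored word extends.
Those words: "mnqanxkpe", "mnqcbh", "mnqcsshi", "mnqd", "mnqfdrcfi", "mnqfncqr", "mnqjqot", "mnqkfvopyd", "mnqmibtgml", "mnqmymohjvq", "mnqnonkansy", "mnqpkupvof", "mnqrqeieoxs", "mnqtzoaas", "mnquasiu", "mnquxe", "mnqvnkiigfi", "mnqwvfsbjff", "mnqyi"
Leaf count: 19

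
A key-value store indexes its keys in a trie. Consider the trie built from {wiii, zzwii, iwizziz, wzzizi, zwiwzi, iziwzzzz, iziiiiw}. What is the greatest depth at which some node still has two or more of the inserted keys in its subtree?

Look for the deepest trie node that still has at least two words in its subtree.
"iziiiiw" and "iziwzzzz" agree on "izi" (3 characters) before diverging; nothing deeper is shared.
Longest shared-prefix length: 3

3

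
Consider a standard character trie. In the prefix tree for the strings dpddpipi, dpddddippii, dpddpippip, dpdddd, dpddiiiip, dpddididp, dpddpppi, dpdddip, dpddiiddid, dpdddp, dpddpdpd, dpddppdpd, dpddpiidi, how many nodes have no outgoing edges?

12

A leaf is a node with no children — equivalently, the end of a word that is not a proper prefix of any other stored word.
Those words: "dpddddippii", "dpdddip", "dpdddp", "dpddididp", "dpddiiddid", "dpddiiiip", "dpddpdpd", "dpddpiidi", "dpddpipi", "dpddpippip", "dpddppdpd", "dpddpppi"
Leaf count: 12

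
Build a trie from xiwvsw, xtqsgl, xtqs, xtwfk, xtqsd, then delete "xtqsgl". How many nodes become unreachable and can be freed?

After clearing the end-marker at "xtqsgl", prune upward until reaching a node still needed by another word.
The suffix "gl" (2 nodes) is used only by "xtqsgl"; the node for "xtqs" still has the child "d", so pruning stops there.
Nodes removed: 2

2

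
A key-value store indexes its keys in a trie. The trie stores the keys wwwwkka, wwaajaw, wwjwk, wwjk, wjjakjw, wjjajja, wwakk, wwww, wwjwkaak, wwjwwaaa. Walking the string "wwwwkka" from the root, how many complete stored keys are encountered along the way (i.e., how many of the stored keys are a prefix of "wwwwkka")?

Traverse "wwwwkka" character by character; count nodes along the way that are marked as word ends.
Prefixes of the query that are stored words: "wwww", "wwwwkka"
Count: 2

2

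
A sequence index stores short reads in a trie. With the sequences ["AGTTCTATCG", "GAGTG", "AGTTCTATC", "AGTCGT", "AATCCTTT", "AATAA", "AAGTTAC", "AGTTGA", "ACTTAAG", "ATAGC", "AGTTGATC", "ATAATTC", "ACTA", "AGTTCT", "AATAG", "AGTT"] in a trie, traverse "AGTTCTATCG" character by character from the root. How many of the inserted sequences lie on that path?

4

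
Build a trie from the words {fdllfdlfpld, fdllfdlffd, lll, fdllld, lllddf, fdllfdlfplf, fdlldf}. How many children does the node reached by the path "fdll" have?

3

Walk "fdll" from the root, arriving at one node.
Characters that immediately follow "fdll" among the stored strings: {d, f, l}.
That node has 3 child edges.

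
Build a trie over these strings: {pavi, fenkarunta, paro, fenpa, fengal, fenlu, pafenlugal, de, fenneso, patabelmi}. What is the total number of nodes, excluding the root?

For each word, the new-node count is its length minus the longest prefix already in the trie:
  "pavi" → 4 new (p, a, v, i)
  "fenkarunta" → 10 new (f, e, n, k, a, r, u, n, t, a)
  "paro" → prefix "pa" already present; 2 new (r, o)
  "fenpa" → prefix "fen" already present; 2 new (p, a)
  "fengal" → prefix "fen" already present; 3 new (g, a, l)
  "fenlu" → prefix "fen" already present; 2 new (l, u)
  "pafenlugal" → prefix "pa" already present; 8 new (f, e, n, l, u, g, a, l)
  "de" → 2 new (d, e)
  "fenneso" → prefix "fen" already present; 4 new (n, e, s, o)
  "patabelmi" → prefix "pa" already present; 7 new (t, a, b, e, l, m, i)
Total nodes = 4 + 10 + 2 + 2 + 3 + 2 + 8 + 2 + 4 + 7 = 44

44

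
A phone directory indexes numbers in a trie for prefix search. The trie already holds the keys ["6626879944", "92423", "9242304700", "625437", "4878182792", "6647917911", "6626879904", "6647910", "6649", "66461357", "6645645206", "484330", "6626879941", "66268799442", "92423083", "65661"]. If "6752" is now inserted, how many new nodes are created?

3

Walking "6752" from the root, the first 1 characters ("6") follow existing edges; "7" is the first miss.
New nodes needed: |"6752"| − 1 = 4 − 1 = 3.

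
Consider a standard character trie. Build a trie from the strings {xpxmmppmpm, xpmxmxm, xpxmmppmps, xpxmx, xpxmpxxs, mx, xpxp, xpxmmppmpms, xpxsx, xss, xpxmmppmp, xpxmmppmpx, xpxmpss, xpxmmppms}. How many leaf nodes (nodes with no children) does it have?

A leaf is a node with no children — equivalently, the end of a word that is not a proper prefix of any other stored word.
Those words: "mx", "xpmxmxm", "xpxmmppmpms", "xpxmmppmps", "xpxmmppmpx", "xpxmmppms", "xpxmpss", "xpxmpxxs", "xpxmx", "xpxp", "xpxsx", "xss"
Leaf count: 12

12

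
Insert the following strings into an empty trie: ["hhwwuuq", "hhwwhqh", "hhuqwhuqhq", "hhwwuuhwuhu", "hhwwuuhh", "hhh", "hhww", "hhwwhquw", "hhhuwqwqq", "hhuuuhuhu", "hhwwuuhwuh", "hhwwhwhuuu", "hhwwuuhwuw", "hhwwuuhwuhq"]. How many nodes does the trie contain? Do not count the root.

Trace insertions, counting only characters that open a new branch:
  "hhwwuuq" → 7 new (h, h, w, w, u, u, q)
  "hhwwhqh" → prefix "hhww" already present; 3 new (h, q, h)
  "hhuqwhuqhq" → prefix "hh" already present; 8 new (u, q, w, h, u, q, h, q)
  "hhwwuuhwuhu" → prefix "hhwwuu" already present; 5 new (h, w, u, h, u)
  "hhwwuuhh" → prefix "hhwwuuh" already present; 1 new (h)
  "hhh" → prefix "hh" already present; 1 new (h)
  "hhww" → prefix "hhww" already present; 0 new (none)
  "hhwwhquw" → prefix "hhwwhq" already present; 2 new (u, w)
  "hhhuwqwqq" → prefix "hhh" already present; 6 new (u, w, q, w, q, q)
  "hhuuuhuhu" → prefix "hhu" already present; 6 new (u, u, h, u, h, u)
  "hhwwuuhwuh" → prefix "hhwwuuhwuh" already present; 0 new (none)
  "hhwwhwhuuu" → prefix "hhwwh" already present; 5 new (w, h, u, u, u)
  "hhwwuuhwuw" → prefix "hhwwuuhwu" already present; 1 new (w)
  "hhwwuuhwuhq" → prefix "hhwwuuhwuh" already present; 1 new (q)
Total nodes = 7 + 3 + 8 + 5 + 1 + 1 + 0 + 2 + 6 + 6 + 0 + 5 + 1 + 1 = 46

46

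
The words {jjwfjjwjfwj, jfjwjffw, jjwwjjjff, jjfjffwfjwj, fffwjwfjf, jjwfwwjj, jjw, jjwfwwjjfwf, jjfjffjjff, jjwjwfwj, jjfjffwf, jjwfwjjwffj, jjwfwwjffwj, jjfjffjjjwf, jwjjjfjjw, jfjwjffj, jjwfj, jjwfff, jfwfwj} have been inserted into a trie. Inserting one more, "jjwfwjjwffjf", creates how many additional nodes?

1

Walking "jjwfwjjwffjf" from the root, the first 11 characters ("jjwfwjjwffj") follow existing edges; "f" is the first miss.
So 12 − 11 = 1 new nodes.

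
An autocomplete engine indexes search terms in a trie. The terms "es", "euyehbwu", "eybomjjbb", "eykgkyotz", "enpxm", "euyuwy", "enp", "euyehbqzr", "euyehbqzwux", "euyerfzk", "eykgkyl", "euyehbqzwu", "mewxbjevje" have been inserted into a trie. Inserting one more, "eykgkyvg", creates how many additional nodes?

2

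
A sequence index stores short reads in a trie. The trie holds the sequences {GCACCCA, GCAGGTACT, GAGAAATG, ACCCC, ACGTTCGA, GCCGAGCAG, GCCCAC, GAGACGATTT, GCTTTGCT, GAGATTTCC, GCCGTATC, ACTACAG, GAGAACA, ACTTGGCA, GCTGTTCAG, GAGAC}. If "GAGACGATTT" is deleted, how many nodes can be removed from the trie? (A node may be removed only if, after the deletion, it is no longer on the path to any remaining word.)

5

A node on "GAGACGATTT"'s path can go only if nothing else ends at it or branches off below it.
The suffix "GATTT" (5 nodes) is used only by "GAGACGATTT"; "GAGAC" is itself a stored word, so pruning stops there.
Nodes removed: 5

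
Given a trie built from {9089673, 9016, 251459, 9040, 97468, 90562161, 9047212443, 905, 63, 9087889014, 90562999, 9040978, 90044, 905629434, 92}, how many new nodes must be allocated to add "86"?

2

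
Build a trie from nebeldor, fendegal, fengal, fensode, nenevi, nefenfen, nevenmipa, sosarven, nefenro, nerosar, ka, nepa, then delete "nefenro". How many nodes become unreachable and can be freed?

2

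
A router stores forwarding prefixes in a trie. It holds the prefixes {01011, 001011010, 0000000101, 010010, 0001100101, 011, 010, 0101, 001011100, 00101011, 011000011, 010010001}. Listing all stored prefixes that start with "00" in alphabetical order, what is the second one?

Filter for "00…" and sort: "0000000101", "0001100101", "00101011", "001011010", "001011100"
The 2nd is 0001100101.

0001100101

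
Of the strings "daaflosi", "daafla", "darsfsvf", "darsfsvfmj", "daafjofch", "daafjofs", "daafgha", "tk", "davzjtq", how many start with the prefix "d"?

Traverse to the node for "d", then collect every word in that subtree.
Words under "d": daafgha, daafjofch, daafjofs, daafla, daaflosi, darsfsvf, darsfsvfmj, davzjtq
Count: 8

8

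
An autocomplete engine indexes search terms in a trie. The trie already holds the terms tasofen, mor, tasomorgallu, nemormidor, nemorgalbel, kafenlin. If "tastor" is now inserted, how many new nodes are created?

3

"tas" is already a path in the trie; the remaining "tor" must be added.
So 6 − 3 = 3 new nodes.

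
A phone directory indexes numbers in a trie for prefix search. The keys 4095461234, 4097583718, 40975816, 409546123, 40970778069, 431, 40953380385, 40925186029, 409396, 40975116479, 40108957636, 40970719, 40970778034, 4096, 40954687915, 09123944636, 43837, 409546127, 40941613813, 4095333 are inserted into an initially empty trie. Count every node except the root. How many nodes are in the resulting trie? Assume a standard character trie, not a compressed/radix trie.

95

Insert word by word; a character creates a node only if that edge doesn't already exist:
  "4095461234" → 10 new (4, 0, 9, 5, 4, 6, 1, 2, 3, 4)
  "4097583718" → prefix "409" already present; 7 new (7, 5, 8, 3, 7, 1, 8)
  "40975816" → prefix "409758" already present; 2 new (1, 6)
  "409546123" → prefix "409546123" already present; 0 new (none)
  "40970778069" → prefix "4097" already present; 7 new (0, 7, 7, 8, 0, 6, 9)
  "431" → prefix "4" already present; 2 new (3, 1)
  "40953380385" → prefix "4095" already present; 7 new (3, 3, 8, 0, 3, 8, 5)
  "40925186029" → prefix "409" already present; 8 new (2, 5, 1, 8, 6, 0, 2, 9)
  "409396" → prefix "409" already present; 3 new (3, 9, 6)
  "40975116479" → prefix "40975" already present; 6 new (1, 1, 6, 4, 7, 9)
  "40108957636" → prefix "40" already present; 9 new (1, 0, 8, 9, 5, 7, 6, 3, 6)
  "40970719" → prefix "409707" already present; 2 new (1, 9)
  "40970778034" → prefix "409707780" already present; 2 new (3, 4)
  "4096" → prefix "409" already present; 1 new (6)
  "40954687915" → prefix "409546" already present; 5 new (8, 7, 9, 1, 5)
  "09123944636" → 11 new (0, 9, 1, 2, 3, 9, 4, 4, 6, 3, 6)
  "43837" → prefix "43" already present; 3 new (8, 3, 7)
  "409546127" → prefix "40954612" already present; 1 new (7)
  "40941613813" → prefix "409" already present; 8 new (4, 1, 6, 1, 3, 8, 1, 3)
  "4095333" → prefix "409533" already present; 1 new (3)
Total nodes = 10 + 7 + 2 + 0 + 7 + 2 + 7 + 8 + 3 + 6 + 9 + 2 + 2 + 1 + 5 + 11 + 3 + 1 + 8 + 1 = 95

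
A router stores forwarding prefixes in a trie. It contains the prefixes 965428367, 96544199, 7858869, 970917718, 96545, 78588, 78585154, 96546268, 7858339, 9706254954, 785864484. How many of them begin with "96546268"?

Traverse to the node for "96546268", then collect every word in that subtree.
Words under "96546268": 96546268
Count: 1

1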